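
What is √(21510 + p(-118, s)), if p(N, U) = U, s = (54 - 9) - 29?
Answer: √21526 ≈ 146.72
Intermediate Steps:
s = 16 (s = 45 - 29 = 16)
√(21510 + p(-118, s)) = √(21510 + 16) = √21526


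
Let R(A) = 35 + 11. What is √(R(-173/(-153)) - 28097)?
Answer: I*√28051 ≈ 167.48*I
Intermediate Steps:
R(A) = 46
√(R(-173/(-153)) - 28097) = √(46 - 28097) = √(-28051) = I*√28051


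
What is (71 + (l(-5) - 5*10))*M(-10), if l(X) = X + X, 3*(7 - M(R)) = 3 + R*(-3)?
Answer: -44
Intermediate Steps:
M(R) = 6 + R (M(R) = 7 - (3 + R*(-3))/3 = 7 - (3 - 3*R)/3 = 7 + (-1 + R) = 6 + R)
l(X) = 2*X
(71 + (l(-5) - 5*10))*M(-10) = (71 + (2*(-5) - 5*10))*(6 - 10) = (71 + (-10 - 50))*(-4) = (71 - 60)*(-4) = 11*(-4) = -44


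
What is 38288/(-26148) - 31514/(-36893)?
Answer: -147132778/241169541 ≈ -0.61008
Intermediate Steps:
38288/(-26148) - 31514/(-36893) = 38288*(-1/26148) - 31514*(-1/36893) = -9572/6537 + 31514/36893 = -147132778/241169541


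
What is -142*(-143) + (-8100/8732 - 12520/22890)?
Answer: 101459419081/4996887 ≈ 20305.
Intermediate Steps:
-142*(-143) + (-8100/8732 - 12520/22890) = 20306 + (-8100*1/8732 - 12520*1/22890) = 20306 + (-2025/2183 - 1252/2289) = 20306 - 7368341/4996887 = 101459419081/4996887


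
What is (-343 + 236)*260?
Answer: -27820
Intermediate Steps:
(-343 + 236)*260 = -107*260 = -27820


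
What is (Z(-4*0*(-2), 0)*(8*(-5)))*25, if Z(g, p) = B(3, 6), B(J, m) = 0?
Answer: 0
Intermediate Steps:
Z(g, p) = 0
(Z(-4*0*(-2), 0)*(8*(-5)))*25 = (0*(8*(-5)))*25 = (0*(-40))*25 = 0*25 = 0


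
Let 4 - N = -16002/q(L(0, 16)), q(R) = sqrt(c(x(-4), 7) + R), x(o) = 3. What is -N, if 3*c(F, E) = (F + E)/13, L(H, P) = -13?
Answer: -4 + 2286*I*sqrt(19383)/71 ≈ -4.0 + 4482.6*I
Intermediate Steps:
c(F, E) = E/39 + F/39 (c(F, E) = ((F + E)/13)/3 = ((E + F)*(1/13))/3 = (E/13 + F/13)/3 = E/39 + F/39)
q(R) = sqrt(10/39 + R) (q(R) = sqrt(((1/39)*7 + (1/39)*3) + R) = sqrt((7/39 + 1/13) + R) = sqrt(10/39 + R))
N = 4 - 2286*I*sqrt(19383)/71 (N = 4 - (-16002)/(sqrt(390 + 1521*(-13))/39) = 4 - (-16002)/(sqrt(390 - 19773)/39) = 4 - (-16002)/(sqrt(-19383)/39) = 4 - (-16002)/((I*sqrt(19383))/39) = 4 - (-16002)/(I*sqrt(19383)/39) = 4 - (-16002)*(-I*sqrt(19383)/497) = 4 - 2286*I*sqrt(19383)/71 ≈ 4.0 - 4482.6*I)
-N = -(4 - 2286*I*sqrt(19383)/71) = -4 + 2286*I*sqrt(19383)/71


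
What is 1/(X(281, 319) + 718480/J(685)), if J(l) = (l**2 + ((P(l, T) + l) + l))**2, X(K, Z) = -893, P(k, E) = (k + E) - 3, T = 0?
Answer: -222102010729/198337094862517 ≈ -0.0011198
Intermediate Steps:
P(k, E) = -3 + E + k (P(k, E) = (E + k) - 3 = -3 + E + k)
J(l) = (-3 + l**2 + 3*l)**2 (J(l) = (l**2 + (((-3 + 0 + l) + l) + l))**2 = (l**2 + (((-3 + l) + l) + l))**2 = (l**2 + ((-3 + 2*l) + l))**2 = (l**2 + (-3 + 3*l))**2 = (-3 + l**2 + 3*l)**2)
1/(X(281, 319) + 718480/J(685)) = 1/(-893 + 718480/((-3 + 685**2 + 3*685)**2)) = 1/(-893 + 718480/((-3 + 469225 + 2055)**2)) = 1/(-893 + 718480/(471277**2)) = 1/(-893 + 718480/222102010729) = 1/(-198337094862517/222102010729) = -222102010729/198337094862517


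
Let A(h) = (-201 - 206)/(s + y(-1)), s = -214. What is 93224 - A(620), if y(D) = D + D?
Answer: 20135977/216 ≈ 93222.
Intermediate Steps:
y(D) = 2*D
A(h) = 407/216 (A(h) = (-201 - 206)/(-214 + 2*(-1)) = -407/(-214 - 2) = -407/(-216) = -407*(-1/216) = 407/216)
93224 - A(620) = 93224 - 1*407/216 = 93224 - 407/216 = 20135977/216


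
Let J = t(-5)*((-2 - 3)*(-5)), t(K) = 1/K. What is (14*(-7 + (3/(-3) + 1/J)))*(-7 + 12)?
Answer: -574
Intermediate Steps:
J = -5 (J = ((-2 - 3)*(-5))/(-5) = -(-1)*(-5) = -1/5*25 = -5)
(14*(-7 + (3/(-3) + 1/J)))*(-7 + 12) = (14*(-7 + (3/(-3) + 1/(-5))))*(-7 + 12) = (14*(-7 + (3*(-1/3) + 1*(-1/5))))*5 = (14*(-7 + (-1 - 1/5)))*5 = (14*(-7 - 6/5))*5 = (14*(-41/5))*5 = -574/5*5 = -574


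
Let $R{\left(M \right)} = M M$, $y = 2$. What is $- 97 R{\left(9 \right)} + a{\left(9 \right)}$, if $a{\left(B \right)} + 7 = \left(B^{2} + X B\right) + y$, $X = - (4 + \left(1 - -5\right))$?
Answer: $-7871$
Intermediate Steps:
$X = -10$ ($X = - (4 + \left(1 + 5\right)) = - (4 + 6) = \left(-1\right) 10 = -10$)
$R{\left(M \right)} = M^{2}$
$a{\left(B \right)} = -5 + B^{2} - 10 B$ ($a{\left(B \right)} = -7 + \left(\left(B^{2} - 10 B\right) + 2\right) = -7 + \left(2 + B^{2} - 10 B\right) = -5 + B^{2} - 10 B$)
$- 97 R{\left(9 \right)} + a{\left(9 \right)} = - 97 \cdot 9^{2} - \left(95 - 81\right) = \left(-97\right) 81 - 14 = -7857 - 14 = -7871$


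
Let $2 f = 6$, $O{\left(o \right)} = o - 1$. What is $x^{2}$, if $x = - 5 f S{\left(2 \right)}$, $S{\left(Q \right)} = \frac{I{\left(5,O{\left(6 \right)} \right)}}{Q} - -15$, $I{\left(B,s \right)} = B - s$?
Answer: $50625$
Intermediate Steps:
$O{\left(o \right)} = -1 + o$
$f = 3$ ($f = \frac{1}{2} \cdot 6 = 3$)
$S{\left(Q \right)} = 15$ ($S{\left(Q \right)} = \frac{5 - \left(-1 + 6\right)}{Q} - -15 = \frac{5 - 5}{Q} + 15 = \frac{0}{Q} + 15 = 0 + 15 = 15$)
$x = -225$ ($x = \left(-5\right) 3 \cdot 15 = \left(-15\right) 15 = -225$)
$x^{2} = \left(-225\right)^{2} = 50625$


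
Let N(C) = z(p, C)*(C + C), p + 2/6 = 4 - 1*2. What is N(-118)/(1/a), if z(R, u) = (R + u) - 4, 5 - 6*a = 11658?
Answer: -496394494/9 ≈ -5.5155e+7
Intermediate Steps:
a = -11653/6 (a = ⅚ - ⅙*11658 = ⅚ - 1943 = -11653/6 ≈ -1942.2)
p = 5/3 (p = -⅓ + (4 - 1*2) = -⅓ + (4 - 2) = -⅓ + 2 = 5/3 ≈ 1.6667)
z(R, u) = -4 + R + u
N(C) = 2*C*(-7/3 + C) (N(C) = (-4 + 5/3 + C)*(C + C) = (-7/3 + C)*(2*C) = 2*C*(-7/3 + C))
N(-118)/(1/a) = ((⅔)*(-118)*(-7 + 3*(-118)))/(1/(-11653/6)) = ((⅔)*(-118)*(-7 - 354))/(-6/11653) = ((⅔)*(-118)*(-361))*(-11653/6) = (85196/3)*(-11653/6) = -496394494/9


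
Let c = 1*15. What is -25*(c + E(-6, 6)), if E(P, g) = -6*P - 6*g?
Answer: -375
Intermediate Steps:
c = 15
-25*(c + E(-6, 6)) = -25*(15 + (-6*(-6) - 6*6)) = -25*(15 + (36 - 36)) = -25*(15 + 0) = -25*15 = -375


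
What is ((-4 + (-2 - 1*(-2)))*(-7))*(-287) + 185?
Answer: -7851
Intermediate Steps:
((-4 + (-2 - 1*(-2)))*(-7))*(-287) + 185 = ((-4 + (-2 + 2))*(-7))*(-287) + 185 = ((-4 + 0)*(-7))*(-287) + 185 = -4*(-7)*(-287) + 185 = 28*(-287) + 185 = -8036 + 185 = -7851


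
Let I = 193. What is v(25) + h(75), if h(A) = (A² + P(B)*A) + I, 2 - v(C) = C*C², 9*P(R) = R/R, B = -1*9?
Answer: -29390/3 ≈ -9796.7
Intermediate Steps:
B = -9
P(R) = ⅑ (P(R) = (R/R)/9 = (⅑)*1 = ⅑)
v(C) = 2 - C³ (v(C) = 2 - C*C² = 2 - C³)
h(A) = 193 + A² + A/9 (h(A) = (A² + A/9) + 193 = 193 + A² + A/9)
v(25) + h(75) = (2 - 1*25³) + (193 + 75² + (⅑)*75) = (2 - 1*15625) + (193 + 5625 + 25/3) = (2 - 15625) + 17479/3 = -15623 + 17479/3 = -29390/3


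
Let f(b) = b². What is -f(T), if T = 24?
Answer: -576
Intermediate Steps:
-f(T) = -1*24² = -1*576 = -576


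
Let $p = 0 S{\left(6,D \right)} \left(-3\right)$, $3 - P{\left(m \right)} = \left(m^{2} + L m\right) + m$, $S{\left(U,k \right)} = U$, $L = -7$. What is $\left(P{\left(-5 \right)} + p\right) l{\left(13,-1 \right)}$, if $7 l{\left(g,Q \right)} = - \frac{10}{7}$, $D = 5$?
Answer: $\frac{520}{49} \approx 10.612$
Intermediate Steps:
$l{\left(g,Q \right)} = - \frac{10}{49}$ ($l{\left(g,Q \right)} = \frac{\left(-10\right) \frac{1}{7}}{7} = \frac{1}{7} \left(- \frac{10}{7}\right) = - \frac{10}{49}$)
$P{\left(m \right)} = 3 - m^{2} + 6 m$ ($P{\left(m \right)} = 3 - \left(\left(m^{2} - 7 m\right) + m\right) = 3 - \left(m^{2} - 6 m\right) = 3 - m^{2} + 6 m$)
$p = 0$ ($p = 0 \cdot 6 \left(-3\right) = 0 \left(-3\right) = 0$)
$\left(P{\left(-5 \right)} + p\right) l{\left(13,-1 \right)} = \left(\left(3 - \left(-5\right)^{2} + 6 \left(-5\right)\right) + 0\right) \left(- \frac{10}{49}\right) = \left(\left(3 - 25 - 30\right) + 0\right) \left(- \frac{10}{49}\right) = \left(-52 + 0\right) \left(- \frac{10}{49}\right) = \left(-52\right) \left(- \frac{10}{49}\right) = \frac{520}{49}$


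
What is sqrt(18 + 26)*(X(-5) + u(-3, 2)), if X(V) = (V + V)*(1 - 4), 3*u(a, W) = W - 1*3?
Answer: 178*sqrt(11)/3 ≈ 196.79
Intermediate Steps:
u(a, W) = -1 + W/3 (u(a, W) = (W - 1*3)/3 = (W - 3)/3 = (-3 + W)/3 = -1 + W/3)
X(V) = -6*V (X(V) = (2*V)*(-3) = -6*V)
sqrt(18 + 26)*(X(-5) + u(-3, 2)) = sqrt(18 + 26)*(-6*(-5) + (-1 + (1/3)*2)) = sqrt(44)*(30 + (-1 + 2/3)) = (2*sqrt(11))*(30 - 1/3) = (2*sqrt(11))*(89/3) = 178*sqrt(11)/3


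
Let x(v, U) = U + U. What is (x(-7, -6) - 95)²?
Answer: 11449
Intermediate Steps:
x(v, U) = 2*U
(x(-7, -6) - 95)² = (2*(-6) - 95)² = (-12 - 95)² = (-107)² = 11449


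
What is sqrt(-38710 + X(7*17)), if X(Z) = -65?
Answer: 5*I*sqrt(1551) ≈ 196.91*I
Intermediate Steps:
sqrt(-38710 + X(7*17)) = sqrt(-38710 - 65) = sqrt(-38775) = 5*I*sqrt(1551)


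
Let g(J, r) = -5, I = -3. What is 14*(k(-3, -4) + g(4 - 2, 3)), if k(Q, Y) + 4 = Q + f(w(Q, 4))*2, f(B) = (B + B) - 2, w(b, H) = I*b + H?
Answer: 504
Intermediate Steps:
w(b, H) = H - 3*b (w(b, H) = -3*b + H = H - 3*b)
f(B) = -2 + 2*B (f(B) = 2*B - 2 = -2 + 2*B)
k(Q, Y) = 8 - 11*Q (k(Q, Y) = -4 + (Q + (-2 + 2*(4 - 3*Q))*2) = -4 + (Q + (-2 + (8 - 6*Q))*2) = -4 + (Q + (6 - 6*Q)*2) = -4 + (Q + (12 - 12*Q)) = -4 + (12 - 11*Q) = 8 - 11*Q)
14*(k(-3, -4) + g(4 - 2, 3)) = 14*((8 - 11*(-3)) - 5) = 14*((8 + 33) - 5) = 14*(41 - 5) = 14*36 = 504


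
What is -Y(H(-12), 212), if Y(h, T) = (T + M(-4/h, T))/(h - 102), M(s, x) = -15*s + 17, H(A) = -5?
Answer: 217/107 ≈ 2.0280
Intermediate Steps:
M(s, x) = 17 - 15*s
Y(h, T) = (17 + T + 60/h)/(-102 + h) (Y(h, T) = (T + (17 - (-60)/h))/(h - 102) = (T + (17 + 60/h))/(-102 + h) = (17 + T + 60/h)/(-102 + h))
-Y(H(-12), 212) = -(60 + 17*(-5) + 212*(-5))/((-5)*(-102 - 5)) = -(-1)*(60 - 85 - 1060)/(5*(-107)) = -(-1)*(-1)*(-1085)/(5*107) = -1*(-217/107) = 217/107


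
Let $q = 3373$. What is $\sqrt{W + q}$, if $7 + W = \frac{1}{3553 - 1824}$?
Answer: $\frac{\sqrt{10062460135}}{1729} \approx 58.017$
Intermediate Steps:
$W = - \frac{12102}{1729}$ ($W = -7 + \frac{1}{3553 - 1824} = -7 + \frac{1}{1729} = - \frac{12102}{1729} \approx -6.9994$)
$\sqrt{W + q} = \sqrt{- \frac{12102}{1729} + 3373} = \sqrt{\frac{5819815}{1729}} = \frac{\sqrt{10062460135}}{1729}$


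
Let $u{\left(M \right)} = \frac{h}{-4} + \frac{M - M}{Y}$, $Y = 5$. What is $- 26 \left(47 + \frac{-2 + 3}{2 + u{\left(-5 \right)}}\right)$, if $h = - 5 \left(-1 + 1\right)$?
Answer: $-1235$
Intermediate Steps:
$h = 0$ ($h = \left(-5\right) 0 = 0$)
$u{\left(M \right)} = 0$ ($u{\left(M \right)} = \frac{0}{-4} + \frac{M - M}{5} = 0 \left(- \frac{1}{4}\right) + 0 \cdot \frac{1}{5} = 0 + 0 = 0$)
$- 26 \left(47 + \frac{-2 + 3}{2 + u{\left(-5 \right)}}\right) = - 26 \left(47 + \frac{-2 + 3}{2 + 0}\right) = - 26 \left(47 + 1 \cdot \frac{1}{2}\right) = - 26 \left(47 + \frac{1}{2}\right) = \left(-26\right) \frac{95}{2} = -1235$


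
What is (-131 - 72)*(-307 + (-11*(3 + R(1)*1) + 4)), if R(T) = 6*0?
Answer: 68208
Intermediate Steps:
R(T) = 0
(-131 - 72)*(-307 + (-11*(3 + R(1)*1) + 4)) = (-131 - 72)*(-307 + (-11*(3 + 0*1) + 4)) = -203*(-307 + (-11*(3 + 0) + 4)) = -203*(-307 + (-11*3 + 4)) = -203*(-307 + (-33 + 4)) = -203*(-307 - 29) = -203*(-336) = 68208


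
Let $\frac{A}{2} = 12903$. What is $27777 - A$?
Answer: $1971$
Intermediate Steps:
$A = 25806$ ($A = 2 \cdot 12903 = 25806$)
$27777 - A = 27777 - 25806 = 1971$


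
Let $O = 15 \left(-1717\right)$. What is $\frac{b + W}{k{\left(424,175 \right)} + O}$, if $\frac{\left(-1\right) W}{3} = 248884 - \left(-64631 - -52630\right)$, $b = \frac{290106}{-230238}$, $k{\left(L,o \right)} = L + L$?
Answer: $\frac{10010956222}{318585437} \approx 31.423$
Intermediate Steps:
$k{\left(L,o \right)} = 2 L$
$O = -25755$
$b = - \frac{16117}{12791}$ ($b = 290106 \left(- \frac{1}{230238}\right) = - \frac{16117}{12791} \approx -1.26$)
$W = -782655$ ($W = - 3 \left(248884 - \left(-64631 - -52630\right)\right) = - 3 \left(248884 - \left(-64631 + 52630\right)\right) = - 3 \left(248884 - -12001\right) = - 3 \left(248884 + 12001\right) = \left(-3\right) 260885 = -782655$)
$\frac{b + W}{k{\left(424,175 \right)} + O} = \frac{- \frac{16117}{12791} - 782655}{2 \cdot 424 - 25755} = - \frac{10010956222}{12791 \left(848 - 25755\right)} = - \frac{10010956222}{12791 \left(-24907\right)} = \left(- \frac{10010956222}{12791}\right) \left(- \frac{1}{24907}\right) = \frac{10010956222}{318585437}$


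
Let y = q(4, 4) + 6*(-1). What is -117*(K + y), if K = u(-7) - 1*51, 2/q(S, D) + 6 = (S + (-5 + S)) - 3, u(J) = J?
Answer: 7527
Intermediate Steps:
q(S, D) = 2/(-14 + 2*S) (q(S, D) = 2/(-6 + ((S + (-5 + S)) - 3)) = 2/(-6 + ((-5 + 2*S) - 3)) = 2/(-6 + (-8 + 2*S)) = 2/(-14 + 2*S))
y = -19/3 (y = 1/(-7 + 4) + 6*(-1) = 1/(-3) - 6 = -⅓ - 6 = -19/3 ≈ -6.3333)
K = -58 (K = -7 - 1*51 = -7 - 51 = -58)
-117*(K + y) = -117*(-58 - 19/3) = -117*(-193/3) = 7527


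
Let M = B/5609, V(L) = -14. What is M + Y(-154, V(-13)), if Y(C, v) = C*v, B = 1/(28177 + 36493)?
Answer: 782054568681/362734030 ≈ 2156.0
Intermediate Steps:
B = 1/64670 ≈ 1.5463e-5
M = 1/362734030 (M = (1/64670)/5609 = (1/64670)*(1/5609) = 1/362734030 ≈ 2.7568e-9)
M + Y(-154, V(-13)) = 1/362734030 - 154*(-14) = 1/362734030 + 2156 = 782054568681/362734030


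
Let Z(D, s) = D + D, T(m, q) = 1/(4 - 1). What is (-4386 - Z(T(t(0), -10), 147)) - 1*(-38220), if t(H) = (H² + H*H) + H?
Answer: 101500/3 ≈ 33833.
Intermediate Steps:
t(H) = H + 2*H² (t(H) = (H² + H²) + H = 2*H² + H = H + 2*H²)
T(m, q) = ⅓ (T(m, q) = 1/3 = ⅓)
Z(D, s) = 2*D
(-4386 - Z(T(t(0), -10), 147)) - 1*(-38220) = (-4386 - 2/3) - 1*(-38220) = (-4386 - 1*⅔) + 38220 = (-4386 - ⅔) + 38220 = -13160/3 + 38220 = 101500/3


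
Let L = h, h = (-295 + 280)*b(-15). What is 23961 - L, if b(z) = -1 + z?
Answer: 23721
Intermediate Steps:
h = 240 (h = (-295 + 280)*(-1 - 15) = -15*(-16) = 240)
L = 240
23961 - L = 23961 - 1*240 = 23961 - 240 = 23721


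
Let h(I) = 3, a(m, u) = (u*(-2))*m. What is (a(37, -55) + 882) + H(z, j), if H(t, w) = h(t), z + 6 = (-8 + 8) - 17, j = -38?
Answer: 4955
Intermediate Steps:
a(m, u) = -2*m*u (a(m, u) = (-2*u)*m = -2*m*u)
z = -23 (z = -6 + ((-8 + 8) - 17) = -6 + (0 - 17) = -6 - 17 = -23)
H(t, w) = 3
(a(37, -55) + 882) + H(z, j) = (-2*37*(-55) + 882) + 3 = (4070 + 882) + 3 = 4952 + 3 = 4955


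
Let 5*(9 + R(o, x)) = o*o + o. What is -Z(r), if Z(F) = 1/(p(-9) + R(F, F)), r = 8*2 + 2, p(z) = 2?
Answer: -5/307 ≈ -0.016287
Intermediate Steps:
R(o, x) = -9 + o/5 + o²/5 (R(o, x) = -9 + (o*o + o)/5 = -9 + (o² + o)/5 = -9 + (o + o²)/5 = -9 + (o/5 + o²/5) = -9 + o/5 + o²/5)
r = 18 (r = 16 + 2 = 18)
Z(F) = 1/(-7 + F/5 + F²/5) (Z(F) = 1/(2 + (-9 + F/5 + F²/5)) = 1/(-7 + F/5 + F²/5))
-Z(r) = -5/(-35 + 18 + 18²) = -5/(-35 + 18 + 324) = -5/307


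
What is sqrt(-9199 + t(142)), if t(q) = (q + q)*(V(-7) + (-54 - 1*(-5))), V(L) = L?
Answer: I*sqrt(25103) ≈ 158.44*I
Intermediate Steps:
t(q) = -112*q (t(q) = (q + q)*(-7 + (-54 - 1*(-5))) = (2*q)*(-7 + (-54 + 5)) = (2*q)*(-7 - 49) = (2*q)*(-56) = -112*q)
sqrt(-9199 + t(142)) = sqrt(-9199 - 112*142) = sqrt(-9199 - 15904) = sqrt(-25103) = I*sqrt(25103)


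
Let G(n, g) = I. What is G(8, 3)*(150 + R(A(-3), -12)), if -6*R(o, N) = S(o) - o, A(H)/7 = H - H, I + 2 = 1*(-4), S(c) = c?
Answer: -900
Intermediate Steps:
I = -6 (I = -2 + 1*(-4) = -2 - 4 = -6)
A(H) = 0 (A(H) = 7*(H - H) = 7*0 = 0)
G(n, g) = -6
R(o, N) = 0 (R(o, N) = -(o - o)/6 = -1/6*0 = 0)
G(8, 3)*(150 + R(A(-3), -12)) = -6*(150 + 0) = -6*150 = -900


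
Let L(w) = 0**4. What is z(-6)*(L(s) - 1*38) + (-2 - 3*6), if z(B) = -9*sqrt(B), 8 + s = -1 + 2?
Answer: -20 + 342*I*sqrt(6) ≈ -20.0 + 837.73*I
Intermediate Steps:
s = -7 (s = -8 + (-1 + 2) = -8 + 1 = -7)
L(w) = 0
z(-6)*(L(s) - 1*38) + (-2 - 3*6) = (-9*I*sqrt(6))*(0 - 1*38) + (-2 - 3*6) = (-9*I*sqrt(6))*(0 - 38) + (-2 - 18) = -9*I*sqrt(6)*(-38) - 20 = 342*I*sqrt(6) - 20 = -20 + 342*I*sqrt(6)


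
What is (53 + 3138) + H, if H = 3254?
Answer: 6445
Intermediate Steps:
(53 + 3138) + H = (53 + 3138) + 3254 = 3191 + 3254 = 6445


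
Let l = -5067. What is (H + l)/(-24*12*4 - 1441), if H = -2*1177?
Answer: 7421/2593 ≈ 2.8619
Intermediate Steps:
H = -2354
(H + l)/(-24*12*4 - 1441) = (-2354 - 5067)/(-24*12*4 - 1441) = -7421/(-288*4 - 1441) = -7421/(-1152 - 1441) = -7421/(-2593) = -7421*(-1/2593) = 7421/2593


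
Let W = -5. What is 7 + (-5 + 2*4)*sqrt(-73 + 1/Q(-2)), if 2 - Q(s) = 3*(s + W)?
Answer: 7 + 3*I*sqrt(38594)/23 ≈ 7.0 + 25.624*I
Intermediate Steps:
Q(s) = 17 - 3*s (Q(s) = 2 - 3*(s - 5) = 2 - 3*(-5 + s) = 2 - (-15 + 3*s) = 2 + (15 - 3*s) = 17 - 3*s)
7 + (-5 + 2*4)*sqrt(-73 + 1/Q(-2)) = 7 + (-5 + 2*4)*sqrt(-73 + 1/(17 - 3*(-2))) = 7 + (-5 + 8)*sqrt(-73 + 1/(17 + 6)) = 7 + 3*sqrt(-73 + 1/23) = 7 + 3*sqrt(-1678/23) = 7 + 3*(I*sqrt(38594)/23) = 7 + 3*I*sqrt(38594)/23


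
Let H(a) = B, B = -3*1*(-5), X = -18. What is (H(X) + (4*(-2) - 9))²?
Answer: 4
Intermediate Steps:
B = 15 (B = -3*(-5) = 15)
H(a) = 15
(H(X) + (4*(-2) - 9))² = (15 + (4*(-2) - 9))² = (15 + (-8 - 9))² = (15 - 17)² = (-2)² = 4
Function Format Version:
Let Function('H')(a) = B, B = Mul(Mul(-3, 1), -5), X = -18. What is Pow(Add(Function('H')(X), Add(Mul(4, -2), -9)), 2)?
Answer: 4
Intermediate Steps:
B = 15 (B = Mul(-3, -5) = 15)
Function('H')(a) = 15
Pow(Add(Function('H')(X), Add(Mul(4, -2), -9)), 2) = Pow(Add(15, Add(Mul(4, -2), -9)), 2) = Pow(Add(15, Add(-8, -9)), 2) = Pow(Add(15, -17), 2) = Pow(-2, 2) = 4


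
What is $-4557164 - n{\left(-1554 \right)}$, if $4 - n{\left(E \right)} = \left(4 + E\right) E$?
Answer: $-2148468$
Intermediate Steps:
$n{\left(E \right)} = 4 - E \left(4 + E\right)$ ($n{\left(E \right)} = 4 - \left(4 + E\right) E = 4 - E \left(4 + E\right)$)
$-4557164 - n{\left(-1554 \right)} = -4557164 - \left(4 - \left(-1554\right)^{2} - -6216\right) = -4557164 - \left(4 - 2414916 + 6216\right) = -4557164 - -2408696 = -4557164 + 2408696 = -2148468$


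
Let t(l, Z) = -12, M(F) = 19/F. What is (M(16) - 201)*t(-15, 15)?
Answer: 9591/4 ≈ 2397.8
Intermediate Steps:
(M(16) - 201)*t(-15, 15) = (19/16 - 201)*(-12) = -3197/16*(-12) = 9591/4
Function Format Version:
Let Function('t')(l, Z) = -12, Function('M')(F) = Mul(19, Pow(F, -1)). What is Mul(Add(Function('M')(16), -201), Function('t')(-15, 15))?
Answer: Rational(9591, 4) ≈ 2397.8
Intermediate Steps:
Mul(Add(Function('M')(16), -201), Function('t')(-15, 15)) = Mul(Add(Mul(19, Pow(16, -1)), -201), -12) = Mul(Add(Mul(19, Rational(1, 16)), -201), -12) = Mul(Add(Rational(19, 16), -201), -12) = Mul(Rational(-3197, 16), -12) = Rational(9591, 4)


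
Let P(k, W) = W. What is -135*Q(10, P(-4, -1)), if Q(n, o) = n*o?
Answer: 1350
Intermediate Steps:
-135*Q(10, P(-4, -1)) = -1350*(-1) = -135*(-10) = 1350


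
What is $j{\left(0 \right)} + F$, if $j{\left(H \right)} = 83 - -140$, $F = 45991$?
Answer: $46214$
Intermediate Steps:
$j{\left(H \right)} = 223$ ($j{\left(H \right)} = 83 + 140 = 223$)
$j{\left(0 \right)} + F = 223 + 45991 = 46214$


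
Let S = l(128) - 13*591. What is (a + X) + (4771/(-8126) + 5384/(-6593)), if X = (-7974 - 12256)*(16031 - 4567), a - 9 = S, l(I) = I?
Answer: -12425277223512575/53574718 ≈ -2.3192e+8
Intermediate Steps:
S = -7555 (S = 128 - 13*591 = 128 - 1*7683 = 128 - 7683 = -7555)
a = -7546 (a = 9 - 7555 = -7546)
X = -231916720 (X = -20230*11464 = -231916720)
(a + X) + (4771/(-8126) + 5384/(-6593)) = (-7546 - 231916720) + (4771/(-8126) + 5384/(-6593)) = -231924266 + (4771*(-1/8126) + 5384*(-1/6593)) = -231924266 + (-4771/8126 - 5384/6593) = -231924266 - 75205587/53574718 = -12425277223512575/53574718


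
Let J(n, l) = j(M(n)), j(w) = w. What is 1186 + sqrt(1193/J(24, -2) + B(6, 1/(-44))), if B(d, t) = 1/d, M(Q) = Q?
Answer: 1186 + sqrt(798)/4 ≈ 1193.1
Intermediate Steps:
J(n, l) = n
1186 + sqrt(1193/J(24, -2) + B(6, 1/(-44))) = 1186 + sqrt(1193/24 + 1/6) = 1186 + sqrt(399/8) = 1186 + sqrt(798)/4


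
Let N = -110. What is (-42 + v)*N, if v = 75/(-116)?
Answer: 272085/58 ≈ 4691.1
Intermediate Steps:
v = -75/116 (v = 75*(-1/116) = -75/116 ≈ -0.64655)
(-42 + v)*N = (-42 - 75/116)*(-110) = -4947/116*(-110) = 272085/58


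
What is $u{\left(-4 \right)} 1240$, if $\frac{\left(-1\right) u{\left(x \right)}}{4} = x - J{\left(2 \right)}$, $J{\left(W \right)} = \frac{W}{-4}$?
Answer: $17360$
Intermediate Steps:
$J{\left(W \right)} = - \frac{W}{4}$ ($J{\left(W \right)} = W \left(- \frac{1}{4}\right) = - \frac{W}{4}$)
$u{\left(x \right)} = -2 - 4 x$ ($u{\left(x \right)} = - 4 \left(x - \left(- \frac{1}{4}\right) 2\right) = - 4 \left(x - - \frac{1}{2}\right) = - 4 \left(x + \frac{1}{2}\right) = - 4 \left(\frac{1}{2} + x\right) = -2 - 4 x$)
$u{\left(-4 \right)} 1240 = \left(-2 - -16\right) 1240 = \left(-2 + 16\right) 1240 = 14 \cdot 1240 = 17360$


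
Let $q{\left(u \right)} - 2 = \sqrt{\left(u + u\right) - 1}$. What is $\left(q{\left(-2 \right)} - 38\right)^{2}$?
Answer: $\left(36 - i \sqrt{5}\right)^{2} \approx 1291.0 - 161.0 i$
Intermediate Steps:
$q{\left(u \right)} = 2 + \sqrt{-1 + 2 u}$ ($q{\left(u \right)} = 2 + \sqrt{\left(u + u\right) - 1} = 2 + \sqrt{2 u - 1} = 2 + \sqrt{-1 + 2 u}$)
$\left(q{\left(-2 \right)} - 38\right)^{2} = \left(\left(2 + \sqrt{-1 + 2 \left(-2\right)}\right) - 38\right)^{2} = \left(\left(2 + \sqrt{-1 - 4}\right) - 38\right)^{2} = \left(\left(2 + \sqrt{-5}\right) - 38\right)^{2} = \left(\left(2 + i \sqrt{5}\right) - 38\right)^{2} = \left(-36 + i \sqrt{5}\right)^{2}$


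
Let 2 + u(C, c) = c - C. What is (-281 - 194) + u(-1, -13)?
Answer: -489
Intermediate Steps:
u(C, c) = -2 + c - C (u(C, c) = -2 + (c - C) = -2 + c - C)
(-281 - 194) + u(-1, -13) = (-281 - 194) + (-2 - 13 - 1*(-1)) = -475 + (-2 - 13 + 1) = -475 - 14 = -489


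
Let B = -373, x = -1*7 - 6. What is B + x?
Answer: -386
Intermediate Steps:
x = -13 (x = -7 - 6 = -13)
B + x = -373 - 13 = -386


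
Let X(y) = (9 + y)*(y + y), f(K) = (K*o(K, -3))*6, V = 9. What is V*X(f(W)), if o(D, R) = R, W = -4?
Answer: 104976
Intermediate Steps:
f(K) = -18*K (f(K) = (K*(-3))*6 = -3*K*6 = -18*K)
X(y) = 2*y*(9 + y) (X(y) = (9 + y)*(2*y) = 2*y*(9 + y))
V*X(f(W)) = 9*(2*(-18*(-4))*(9 - 18*(-4))) = 9*(2*72*(9 + 72)) = 9*(2*72*81) = 9*11664 = 104976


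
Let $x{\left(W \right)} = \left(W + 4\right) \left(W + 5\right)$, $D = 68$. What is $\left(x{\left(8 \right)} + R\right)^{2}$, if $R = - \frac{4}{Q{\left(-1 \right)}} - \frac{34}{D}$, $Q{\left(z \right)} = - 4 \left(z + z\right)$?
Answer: $24025$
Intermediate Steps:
$Q{\left(z \right)} = - 8 z$ ($Q{\left(z \right)} = - 4 \cdot 2 z = - 8 z$)
$x{\left(W \right)} = \left(4 + W\right) \left(5 + W\right)$
$R = -1$ ($R = - \frac{4}{\left(-8\right) \left(-1\right)} - \frac{34}{68} = - \frac{4}{8} - \frac{1}{2} = \left(-4\right) \frac{1}{8} - \frac{1}{2} = - \frac{1}{2} - \frac{1}{2} = -1$)
$\left(x{\left(8 \right)} + R\right)^{2} = \left(\left(20 + 8^{2} + 9 \cdot 8\right) - 1\right)^{2} = \left(\left(20 + 64 + 72\right) - 1\right)^{2} = \left(156 - 1\right)^{2} = 155^{2} = 24025$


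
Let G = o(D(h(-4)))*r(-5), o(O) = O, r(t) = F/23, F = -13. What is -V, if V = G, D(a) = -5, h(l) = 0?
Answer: -65/23 ≈ -2.8261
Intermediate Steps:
r(t) = -13/23
G = 65/23 (G = -5*(-13/23) = 65/23 ≈ 2.8261)
V = 65/23 ≈ 2.8261
-V = -1*65/23 = -65/23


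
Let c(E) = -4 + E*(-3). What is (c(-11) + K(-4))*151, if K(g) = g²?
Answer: 6795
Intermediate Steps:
c(E) = -4 - 3*E
(c(-11) + K(-4))*151 = ((-4 - 3*(-11)) + (-4)²)*151 = ((-4 + 33) + 16)*151 = (29 + 16)*151 = 45*151 = 6795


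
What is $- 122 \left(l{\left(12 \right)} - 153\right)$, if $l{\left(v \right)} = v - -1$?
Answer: $17080$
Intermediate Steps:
$l{\left(v \right)} = 1 + v$ ($l{\left(v \right)} = v + 1 = 1 + v$)
$- 122 \left(l{\left(12 \right)} - 153\right) = - 122 \left(\left(1 + 12\right) - 153\right) = - 122 \left(13 - 153\right) = \left(-122\right) \left(-140\right) = 17080$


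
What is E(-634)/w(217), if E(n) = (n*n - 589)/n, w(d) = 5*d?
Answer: -401367/687890 ≈ -0.58348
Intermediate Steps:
E(n) = (-589 + n²)/n (E(n) = (n² - 589)/n = (-589 + n²)/n)
E(-634)/w(217) = (-634 - 589/(-634))/((5*217)) = (-634 - 589*(-1/634))/1085 = (-634 + 589/634)*(1/1085) = -401367/634*1/1085 = -401367/687890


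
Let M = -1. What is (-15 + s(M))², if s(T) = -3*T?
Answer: 144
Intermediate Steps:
(-15 + s(M))² = (-15 - 3*(-1))² = (-15 + 3)² = (-12)² = 144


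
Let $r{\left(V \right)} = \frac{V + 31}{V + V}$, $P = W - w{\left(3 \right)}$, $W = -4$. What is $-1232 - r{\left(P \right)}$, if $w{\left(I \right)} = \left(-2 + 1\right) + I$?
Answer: $- \frac{14759}{12} \approx -1229.9$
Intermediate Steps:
$w{\left(I \right)} = -1 + I$
$P = -6$ ($P = -4 - \left(-1 + 3\right) = -4 - 2 = -6$)
$r{\left(V \right)} = \frac{31 + V}{2 V}$
$-1232 - r{\left(P \right)} = -1232 - \frac{31 - 6}{2 \left(-6\right)} = -1232 - \frac{1}{2} \left(- \frac{1}{6}\right) 25 = -1232 - - \frac{25}{12} = -1232 + \frac{25}{12} = - \frac{14759}{12}$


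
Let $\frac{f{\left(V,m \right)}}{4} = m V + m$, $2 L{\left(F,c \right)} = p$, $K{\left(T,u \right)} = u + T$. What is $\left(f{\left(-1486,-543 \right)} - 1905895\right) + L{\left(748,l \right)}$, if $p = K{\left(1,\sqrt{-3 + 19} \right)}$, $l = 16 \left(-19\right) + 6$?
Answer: $\frac{2639055}{2} \approx 1.3195 \cdot 10^{6}$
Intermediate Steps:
$l = -298$ ($l = -304 + 6 = -298$)
$K{\left(T,u \right)} = T + u$
$p = 5$ ($p = 1 + \sqrt{-3 + 19} = 1 + \sqrt{16} = 1 + 4 = 5$)
$L{\left(F,c \right)} = \frac{5}{2}$ ($L{\left(F,c \right)} = \frac{1}{2} \cdot 5 = \frac{5}{2}$)
$f{\left(V,m \right)} = 4 m + 4 V m$ ($f{\left(V,m \right)} = 4 \left(m V + m\right) = 4 \left(V m + m\right) = 4 \left(m + V m\right) = 4 m + 4 V m$)
$\left(f{\left(-1486,-543 \right)} - 1905895\right) + L{\left(748,l \right)} = \left(4 \left(-543\right) \left(1 - 1486\right) - 1905895\right) + \frac{5}{2} = \left(4 \left(-543\right) \left(-1485\right) - 1905895\right) + \frac{5}{2} = \left(3225420 - 1905895\right) + \frac{5}{2} = 1319525 + \frac{5}{2} = \frac{2639055}{2}$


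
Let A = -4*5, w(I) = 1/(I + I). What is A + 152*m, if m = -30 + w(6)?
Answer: -13702/3 ≈ -4567.3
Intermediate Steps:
w(I) = 1/(2*I)
A = -20
m = -359/12 (m = -30 + (½)/6 = -30 + (½)*(⅙) = -30 + 1/12 = -359/12 ≈ -29.917)
A + 152*m = -20 + 152*(-359/12) = -20 - 13642/3 = -13702/3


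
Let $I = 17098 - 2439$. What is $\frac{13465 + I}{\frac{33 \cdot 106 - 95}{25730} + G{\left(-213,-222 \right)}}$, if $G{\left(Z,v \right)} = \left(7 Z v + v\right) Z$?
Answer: $- \frac{8718440}{21841403359} \approx -0.00039917$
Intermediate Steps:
$I = 14659$
$G{\left(Z,v \right)} = Z \left(v + 7 Z v\right)$ ($G{\left(Z,v \right)} = \left(7 Z v + v\right) Z = \left(v + 7 Z v\right) Z = Z \left(v + 7 Z v\right)$)
$\frac{13465 + I}{\frac{33 \cdot 106 - 95}{25730} + G{\left(-213,-222 \right)}} = \frac{13465 + 14659}{\frac{33 \cdot 106 - 95}{25730} - - 47286 \left(1 + 7 \left(-213\right)\right)} = \frac{28124}{\left(3498 - 95\right) \frac{1}{25730} - - 47286 \left(1 - 1491\right)} = \frac{28124}{3403 \cdot \frac{1}{25730} - \left(-47286\right) \left(-1490\right)} = \frac{28124}{\frac{41}{310} - 70456140} = \frac{28124}{- \frac{21841403359}{310}} = 28124 \left(- \frac{310}{21841403359}\right) = - \frac{8718440}{21841403359}$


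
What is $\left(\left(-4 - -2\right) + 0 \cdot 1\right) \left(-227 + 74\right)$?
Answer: $306$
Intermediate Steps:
$\left(\left(-4 - -2\right) + 0 \cdot 1\right) \left(-227 + 74\right) = \left(\left(-4 + 2\right) + 0\right) \left(-153\right) = \left(-2 + 0\right) \left(-153\right) = \left(-2\right) \left(-153\right) = 306$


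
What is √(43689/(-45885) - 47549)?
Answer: 3*I*√1235966038090/15295 ≈ 218.06*I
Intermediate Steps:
√(43689/(-45885) - 47549) = √(43689*(-1/45885) - 47549) = √(-14563/15295 - 47549) = √(-727276518/15295) = 3*I*√1235966038090/15295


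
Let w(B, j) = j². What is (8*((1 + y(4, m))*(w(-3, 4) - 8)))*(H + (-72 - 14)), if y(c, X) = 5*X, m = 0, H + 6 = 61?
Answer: -1984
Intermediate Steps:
H = 55 (H = -6 + 61 = 55)
(8*((1 + y(4, m))*(w(-3, 4) - 8)))*(H + (-72 - 14)) = (8*((1 + 5*0)*(4² - 8)))*(55 + (-72 - 14)) = (8*((1 + 0)*(16 - 8)))*(55 - 86) = (8*(1*8))*(-31) = (8*8)*(-31) = 64*(-31) = -1984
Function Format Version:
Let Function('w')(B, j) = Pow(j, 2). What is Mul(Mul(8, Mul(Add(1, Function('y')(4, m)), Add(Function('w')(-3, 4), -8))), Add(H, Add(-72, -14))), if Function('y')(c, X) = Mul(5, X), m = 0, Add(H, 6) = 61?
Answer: -1984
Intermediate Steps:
H = 55 (H = Add(-6, 61) = 55)
Mul(Mul(8, Mul(Add(1, Function('y')(4, m)), Add(Function('w')(-3, 4), -8))), Add(H, Add(-72, -14))) = Mul(Mul(8, Mul(Add(1, Mul(5, 0)), Add(Pow(4, 2), -8))), Add(55, Add(-72, -14))) = Mul(Mul(8, Mul(Add(1, 0), Add(16, -8))), Add(55, -86)) = Mul(Mul(8, Mul(1, 8)), -31) = Mul(Mul(8, 8), -31) = Mul(64, -31) = -1984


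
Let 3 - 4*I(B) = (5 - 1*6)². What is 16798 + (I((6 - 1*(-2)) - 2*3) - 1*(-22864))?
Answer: 79325/2 ≈ 39663.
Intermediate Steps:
I(B) = ½ (I(B) = ¾ - (5 - 1*6)²/4 = ¾ - (5 - 6)²/4 = ¾ - ¼*(-1)² = ¾ - ¼*1 = ¾ - ¼ = ½)
16798 + (I((6 - 1*(-2)) - 2*3) - 1*(-22864)) = 16798 + (½ - 1*(-22864)) = 16798 + (½ + 22864) = 16798 + 45729/2 = 79325/2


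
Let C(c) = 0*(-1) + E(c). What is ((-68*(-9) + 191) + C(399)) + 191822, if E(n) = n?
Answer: 193024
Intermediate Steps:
C(c) = c (C(c) = 0*(-1) + c = 0 + c = c)
((-68*(-9) + 191) + C(399)) + 191822 = ((-68*(-9) + 191) + 399) + 191822 = ((612 + 191) + 399) + 191822 = (803 + 399) + 191822 = 1202 + 191822 = 193024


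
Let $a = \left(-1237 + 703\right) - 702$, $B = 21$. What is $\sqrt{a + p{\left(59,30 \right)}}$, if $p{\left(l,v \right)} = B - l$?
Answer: $7 i \sqrt{26} \approx 35.693 i$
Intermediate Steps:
$a = -1236$ ($a = -534 - 702 = -1236$)
$p{\left(l,v \right)} = 21 - l$
$\sqrt{a + p{\left(59,30 \right)}} = \sqrt{-1236 + \left(21 - 59\right)} = \sqrt{-1236 - 38} = \sqrt{-1274} = 7 i \sqrt{26}$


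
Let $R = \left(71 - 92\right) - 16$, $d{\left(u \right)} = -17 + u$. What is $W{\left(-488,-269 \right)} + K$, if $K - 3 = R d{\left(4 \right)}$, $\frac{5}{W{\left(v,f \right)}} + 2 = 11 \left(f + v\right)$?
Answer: $\frac{4031231}{8329} \approx 484.0$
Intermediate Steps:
$R = -37$ ($R = -21 - 16 = -37$)
$W{\left(v,f \right)} = \frac{5}{-2 + 11 f + 11 v}$ ($W{\left(v,f \right)} = \frac{5}{-2 + 11 \left(f + v\right)} = \frac{5}{-2 + \left(11 f + 11 v\right)} = \frac{5}{-2 + 11 f + 11 v}$)
$K = 484$ ($K = 3 - 37 \left(-17 + 4\right) = 3 - -481 = 3 + 481 = 484$)
$W{\left(-488,-269 \right)} + K = \frac{5}{-2 + 11 \left(-269\right) + 11 \left(-488\right)} + 484 = \frac{5}{-2 - 2959 - 5368} + 484 = \frac{5}{-8329} + 484 = 5 \left(- \frac{1}{8329}\right) + 484 = - \frac{5}{8329} + 484 = \frac{4031231}{8329}$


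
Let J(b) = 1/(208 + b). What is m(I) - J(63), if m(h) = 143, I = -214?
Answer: 38752/271 ≈ 143.00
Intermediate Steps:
m(I) - J(63) = 143 - 1/(208 + 63) = 143 - 1/271 = 38752/271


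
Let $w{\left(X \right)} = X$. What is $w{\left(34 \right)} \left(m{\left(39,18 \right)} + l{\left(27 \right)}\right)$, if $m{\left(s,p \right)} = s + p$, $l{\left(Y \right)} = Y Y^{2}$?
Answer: $671160$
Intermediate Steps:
$l{\left(Y \right)} = Y^{3}$
$m{\left(s,p \right)} = p + s$
$w{\left(34 \right)} \left(m{\left(39,18 \right)} + l{\left(27 \right)}\right) = 34 \left(\left(18 + 39\right) + 27^{3}\right) = 34 \left(57 + 19683\right) = 34 \cdot 19740 = 671160$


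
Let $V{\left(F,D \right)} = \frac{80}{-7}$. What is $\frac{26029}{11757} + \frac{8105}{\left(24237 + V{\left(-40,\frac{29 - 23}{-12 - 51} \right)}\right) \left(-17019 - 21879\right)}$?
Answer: $\frac{57231335897641}{25850836768698} \approx 2.2139$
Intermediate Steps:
$V{\left(F,D \right)} = - \frac{80}{7}$ ($V{\left(F,D \right)} = 80 \left(- \frac{1}{7}\right) = - \frac{80}{7}$)
$\frac{26029}{11757} + \frac{8105}{\left(24237 + V{\left(-40,\frac{29 - 23}{-12 - 51} \right)}\right) \left(-17019 - 21879\right)} = \frac{26029}{11757} + \frac{8105}{\left(24237 - \frac{80}{7}\right) \left(-17019 - 21879\right)} = 26029 \cdot \frac{1}{11757} + \frac{8105}{\frac{169579}{7} \left(-38898\right)} = \frac{26029}{11757} + \frac{8105}{- \frac{6596283942}{7}} = \frac{26029}{11757} + 8105 \left(- \frac{7}{6596283942}\right) = \frac{26029}{11757} - \frac{56735}{6596283942} = \frac{57231335897641}{25850836768698}$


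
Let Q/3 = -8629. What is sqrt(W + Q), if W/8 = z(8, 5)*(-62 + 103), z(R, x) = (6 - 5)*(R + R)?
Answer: I*sqrt(20639) ≈ 143.66*I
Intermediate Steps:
Q = -25887 (Q = 3*(-8629) = -25887)
z(R, x) = 2*R (z(R, x) = 1*(2*R) = 2*R)
W = 5248 (W = 8*((2*8)*(-62 + 103)) = 8*(16*41) = 8*656 = 5248)
sqrt(W + Q) = sqrt(5248 - 25887) = sqrt(-20639) = I*sqrt(20639)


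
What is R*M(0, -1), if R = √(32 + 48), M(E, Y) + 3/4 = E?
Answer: -3*√5 ≈ -6.7082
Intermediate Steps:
M(E, Y) = -¾ + E
R = 4*√5 (R = √80 = 4*√5 ≈ 8.9443)
R*M(0, -1) = (4*√5)*(-¾ + 0) = (4*√5)*(-¾) = -3*√5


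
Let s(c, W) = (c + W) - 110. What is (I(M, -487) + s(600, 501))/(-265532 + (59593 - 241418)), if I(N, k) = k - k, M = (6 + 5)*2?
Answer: -991/447357 ≈ -0.0022152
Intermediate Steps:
s(c, W) = -110 + W + c (s(c, W) = (W + c) - 110 = -110 + W + c)
M = 22 (M = 11*2 = 22)
I(N, k) = 0
(I(M, -487) + s(600, 501))/(-265532 + (59593 - 241418)) = (0 + (-110 + 501 + 600))/(-265532 + (59593 - 241418)) = (0 + 991)/(-265532 - 181825) = 991/(-447357) = 991*(-1/447357) = -991/447357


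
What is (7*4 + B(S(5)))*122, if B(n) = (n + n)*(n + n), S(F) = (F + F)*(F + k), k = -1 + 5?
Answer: 3956216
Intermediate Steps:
k = 4
S(F) = 2*F*(4 + F) (S(F) = (F + F)*(F + 4) = (2*F)*(4 + F) = 2*F*(4 + F))
B(n) = 4*n² (B(n) = (2*n)*(2*n) = 4*n²)
(7*4 + B(S(5)))*122 = (7*4 + 4*(2*5*(4 + 5))²)*122 = (28 + 4*(2*5*9)²)*122 = (28 + 4*90²)*122 = (28 + 4*8100)*122 = (28 + 32400)*122 = 32428*122 = 3956216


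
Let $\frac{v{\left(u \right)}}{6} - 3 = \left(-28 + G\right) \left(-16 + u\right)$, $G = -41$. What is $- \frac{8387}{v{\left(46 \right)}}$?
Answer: $\frac{8387}{12402} \approx 0.67626$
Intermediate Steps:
$v{\left(u \right)} = 6642 - 414 u$ ($v{\left(u \right)} = 18 + 6 \left(-28 - 41\right) \left(-16 + u\right) = 18 + 6 \left(- 69 \left(-16 + u\right)\right) = 18 + 6 \left(1104 - 69 u\right) = 18 - \left(-6624 + 414 u\right) = 6642 - 414 u$)
$- \frac{8387}{v{\left(46 \right)}} = - \frac{8387}{6642 - 19044} = - \frac{8387}{-12402} = \left(-8387\right) \left(- \frac{1}{12402}\right) = \frac{8387}{12402}$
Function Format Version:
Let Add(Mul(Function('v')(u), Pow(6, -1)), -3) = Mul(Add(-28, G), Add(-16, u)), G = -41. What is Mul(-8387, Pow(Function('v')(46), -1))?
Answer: Rational(8387, 12402) ≈ 0.67626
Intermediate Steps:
Function('v')(u) = Add(6642, Mul(-414, u)) (Function('v')(u) = Add(18, Mul(6, Mul(Add(-28, -41), Add(-16, u)))) = Add(18, Mul(6, Mul(-69, Add(-16, u)))) = Add(18, Mul(6, Add(1104, Mul(-69, u)))) = Add(18, Add(6624, Mul(-414, u))) = Add(6642, Mul(-414, u)))
Mul(-8387, Pow(Function('v')(46), -1)) = Mul(-8387, Pow(Add(6642, Mul(-414, 46)), -1)) = Mul(-8387, Pow(Add(6642, -19044), -1)) = Mul(-8387, Pow(-12402, -1)) = Mul(-8387, Rational(-1, 12402)) = Rational(8387, 12402)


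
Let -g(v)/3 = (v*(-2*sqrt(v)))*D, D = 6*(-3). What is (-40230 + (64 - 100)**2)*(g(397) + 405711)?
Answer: -15795952074 + 1669334184*sqrt(397) ≈ 1.7465e+10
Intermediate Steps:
D = -18
g(v) = -108*v**(3/2) (g(v) = -3*v*(-2*sqrt(v))*(-18) = -3*(-2*v**(3/2))*(-18) = -108*v**(3/2))
(-40230 + (64 - 100)**2)*(g(397) + 405711) = (-40230 + (64 - 100)**2)*(-42876*sqrt(397) + 405711) = (-40230 + (-36)**2)*(-42876*sqrt(397) + 405711) = (-40230 + 1296)*(-42876*sqrt(397) + 405711) = -38934*(405711 - 42876*sqrt(397)) = -15795952074 + 1669334184*sqrt(397)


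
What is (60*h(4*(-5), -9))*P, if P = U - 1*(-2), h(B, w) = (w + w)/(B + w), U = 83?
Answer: 91800/29 ≈ 3165.5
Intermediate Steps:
h(B, w) = 2*w/(B + w) (h(B, w) = (2*w)/(B + w) = 2*w/(B + w))
P = 85 (P = 83 - 1*(-2) = 83 + 2 = 85)
(60*h(4*(-5), -9))*P = (60*(2*(-9)/(4*(-5) - 9)))*85 = (60*(2*(-9)/(-20 - 9)))*85 = (60*(2*(-9)/(-29)))*85 = (60*(2*(-9)*(-1/29)))*85 = (60*(18/29))*85 = (1080/29)*85 = 91800/29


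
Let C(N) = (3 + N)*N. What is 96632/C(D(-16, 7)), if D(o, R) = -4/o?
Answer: 1546112/13 ≈ 1.1893e+5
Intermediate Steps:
C(N) = N*(3 + N)
96632/C(D(-16, 7)) = 96632/(((-4/(-16))*(3 - 4/(-16)))) = 96632/(((-4*(-1/16))*(3 - 4*(-1/16)))) = 96632/(((3 + ¼)/4)) = 96632/(((¼)*(13/4))) = 96632/(13/16) = 96632*(16/13) = 1546112/13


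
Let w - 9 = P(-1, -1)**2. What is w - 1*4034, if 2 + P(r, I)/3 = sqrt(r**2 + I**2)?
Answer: -3971 - 36*sqrt(2) ≈ -4021.9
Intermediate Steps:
P(r, I) = -6 + 3*sqrt(I**2 + r**2) (P(r, I) = -6 + 3*sqrt(r**2 + I**2) = -6 + 3*sqrt(I**2 + r**2))
w = 9 + (-6 + 3*sqrt(2))**2 (w = 9 + (-6 + 3*sqrt((-1)**2 + (-1)**2))**2 = 9 + (-6 + 3*sqrt(1 + 1))**2 = 9 + (-6 + 3*sqrt(2))**2 ≈ 12.088)
w - 1*4034 = (63 - 36*sqrt(2)) - 1*4034 = (63 - 36*sqrt(2)) - 4034 = -3971 - 36*sqrt(2)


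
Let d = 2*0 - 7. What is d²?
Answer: 49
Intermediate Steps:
d = -7 (d = 0 - 7 = -7)
d² = (-7)² = 49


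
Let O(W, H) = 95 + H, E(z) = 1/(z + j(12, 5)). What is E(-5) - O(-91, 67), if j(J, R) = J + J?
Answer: -3077/19 ≈ -161.95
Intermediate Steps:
j(J, R) = 2*J
E(z) = 1/(24 + z) (E(z) = 1/(z + 2*12) = 1/(z + 24) = 1/(24 + z))
E(-5) - O(-91, 67) = 1/(24 - 5) - (95 + 67) = 1/19 - 1*162 = 1/19 - 162 = -3077/19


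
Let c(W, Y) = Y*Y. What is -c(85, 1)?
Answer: -1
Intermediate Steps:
c(W, Y) = Y**2
-c(85, 1) = -1*1**2 = -1*1 = -1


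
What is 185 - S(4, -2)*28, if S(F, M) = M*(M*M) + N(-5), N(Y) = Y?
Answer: 549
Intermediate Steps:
S(F, M) = -5 + M³ (S(F, M) = M*(M*M) - 5 = M*M² - 5 = M³ - 5 = -5 + M³)
185 - S(4, -2)*28 = 185 - (-5 + (-2)³)*28 = 185 - (-5 - 8)*28 = 185 - (-13)*28 = 185 - 1*(-364) = 185 + 364 = 549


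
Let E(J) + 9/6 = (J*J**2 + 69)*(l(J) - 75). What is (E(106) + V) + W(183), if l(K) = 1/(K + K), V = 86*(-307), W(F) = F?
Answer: -18942619161/212 ≈ -8.9352e+7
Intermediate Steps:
V = -26402
l(K) = 1/(2*K)
E(J) = -3/2 + (-75 + 1/(2*J))*(69 + J**3) (E(J) = -3/2 + (J*J**2 + 69)*(1/(2*J) - 75) = -3/2 + (J**3 + 69)*(-75 + 1/(2*J)) = -3/2 + (69 + J**3)*(-75 + 1/(2*J)) = -3/2 + (-75 + 1/(2*J))*(69 + J**3))
(E(106) + V) + W(183) = ((1/2)*(69 + 106*(-10353 + 106**2 - 150*106**3))/106 - 26402) + 183 = ((1/2)*(1/106)*(69 + 106*(-10353 + 11236 - 150*1191016)) - 26402) + 183 = ((1/2)*(1/106)*(69 + 106*(-10353 + 11236 - 178652400)) - 26402) + 183 = ((1/2)*(1/106)*(69 + 106*(-178651517)) - 26402) + 183 = ((1/2)*(1/106)*(69 - 18937060802) - 26402) + 183 = ((1/2)*(1/106)*(-18937060733) - 26402) + 183 = (-18937060733/212 - 26402) + 183 = -18942657957/212 + 183 = -18942619161/212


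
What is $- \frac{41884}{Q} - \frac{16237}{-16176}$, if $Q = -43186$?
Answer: $\frac{689363333}{349288368} \approx 1.9736$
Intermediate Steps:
$- \frac{41884}{Q} - \frac{16237}{-16176} = - \frac{41884}{-43186} - \frac{16237}{-16176} = \left(-41884\right) \left(- \frac{1}{43186}\right) - - \frac{16237}{16176} = \frac{20942}{21593} + \frac{16237}{16176} = \frac{689363333}{349288368}$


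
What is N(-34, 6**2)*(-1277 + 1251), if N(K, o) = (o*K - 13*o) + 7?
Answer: 43810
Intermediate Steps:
N(K, o) = 7 - 13*o + K*o (N(K, o) = (K*o - 13*o) + 7 = (-13*o + K*o) + 7 = 7 - 13*o + K*o)
N(-34, 6**2)*(-1277 + 1251) = (7 - 13*6**2 - 34*6**2)*(-1277 + 1251) = (7 - 13*36 - 34*36)*(-26) = (7 - 468 - 1224)*(-26) = -1685*(-26) = 43810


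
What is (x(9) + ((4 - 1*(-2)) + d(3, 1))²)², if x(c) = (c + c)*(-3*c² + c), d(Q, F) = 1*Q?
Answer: 17065161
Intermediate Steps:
d(Q, F) = Q
x(c) = 2*c*(c - 3*c²) (x(c) = (2*c)*(c - 3*c²) = 2*c*(c - 3*c²))
(x(9) + ((4 - 1*(-2)) + d(3, 1))²)² = (9²*(2 - 6*9) + ((4 - 1*(-2)) + 3)²)² = (81*(2 - 54) + ((4 + 2) + 3)²)² = (81*(-52) + (6 + 3)²)² = (-4212 + 9²)² = (-4212 + 81)² = (-4131)² = 17065161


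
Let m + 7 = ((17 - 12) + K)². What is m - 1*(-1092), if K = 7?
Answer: 1229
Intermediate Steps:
m = 137 (m = -7 + ((17 - 12) + 7)² = -7 + (5 + 7)² = -7 + 12² = -7 + 144 = 137)
m - 1*(-1092) = 137 - 1*(-1092) = 137 + 1092 = 1229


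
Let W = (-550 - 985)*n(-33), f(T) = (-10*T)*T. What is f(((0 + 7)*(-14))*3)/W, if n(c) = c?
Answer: -57624/3377 ≈ -17.064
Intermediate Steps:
f(T) = -10*T**2
W = 50655 (W = (-550 - 985)*(-33) = -1535*(-33) = 50655)
f(((0 + 7)*(-14))*3)/W = -10*1764*(0 + 7)**2/50655 = -10*((7*(-14))*3)**2*(1/50655) = -10*(-98*3)**2*(1/50655) = -10*(-294)**2*(1/50655) = -10*86436*(1/50655) = -864360*1/50655 = -57624/3377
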